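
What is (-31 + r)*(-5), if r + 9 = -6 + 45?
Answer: 5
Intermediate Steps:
r = 30 (r = -9 + (-6 + 45) = -9 + 39 = 30)
(-31 + r)*(-5) = (-31 + 30)*(-5) = -1*(-5) = 5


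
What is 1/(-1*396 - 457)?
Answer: -1/853 ≈ -0.0011723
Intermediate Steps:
1/(-1*396 - 457) = 1/(-396 - 457) = 1/(-853) = -1/853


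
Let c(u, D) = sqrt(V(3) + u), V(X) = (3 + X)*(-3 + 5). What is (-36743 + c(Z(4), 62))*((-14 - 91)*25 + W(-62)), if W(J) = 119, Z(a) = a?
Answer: 92067934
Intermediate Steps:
V(X) = 6 + 2*X (V(X) = (3 + X)*2 = 6 + 2*X)
c(u, D) = sqrt(12 + u) (c(u, D) = sqrt((6 + 2*3) + u) = sqrt((6 + 6) + u) = sqrt(12 + u))
(-36743 + c(Z(4), 62))*((-14 - 91)*25 + W(-62)) = (-36743 + sqrt(12 + 4))*((-14 - 91)*25 + 119) = (-36743 + sqrt(16))*(-105*25 + 119) = (-36743 + 4)*(-2625 + 119) = -36739*(-2506) = 92067934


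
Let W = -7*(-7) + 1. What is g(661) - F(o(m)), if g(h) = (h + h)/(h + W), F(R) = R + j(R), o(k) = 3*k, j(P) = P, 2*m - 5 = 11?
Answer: -32806/711 ≈ -46.141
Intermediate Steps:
m = 8 (m = 5/2 + (½)*11 = 5/2 + 11/2 = 8)
W = 50 (W = 49 + 1 = 50)
F(R) = 2*R (F(R) = R + R = 2*R)
g(h) = 2*h/(50 + h) (g(h) = (h + h)/(h + 50) = (2*h)/(50 + h) = 2*h/(50 + h))
g(661) - F(o(m)) = 2*661/(50 + 661) - 2*3*8 = 2*661/711 - 2*24 = 2*661*(1/711) - 1*48 = 1322/711 - 48 = -32806/711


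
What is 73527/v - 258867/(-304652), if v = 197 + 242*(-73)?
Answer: -5959333327/1773988596 ≈ -3.3593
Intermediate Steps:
v = -17469 (v = 197 - 17666 = -17469)
73527/v - 258867/(-304652) = 73527/(-17469) - 258867/(-304652) = 73527*(-1/17469) - 258867*(-1/304652) = -24509/5823 + 258867/304652 = -5959333327/1773988596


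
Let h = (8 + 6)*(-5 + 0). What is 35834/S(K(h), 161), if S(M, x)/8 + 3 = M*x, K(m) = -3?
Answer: -17917/1944 ≈ -9.2166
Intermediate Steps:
h = -70 (h = 14*(-5) = -70)
S(M, x) = -24 + 8*M*x (S(M, x) = -24 + 8*(M*x) = -24 + 8*M*x)
35834/S(K(h), 161) = 35834/(-24 + 8*(-3)*161) = 35834/(-24 - 3864) = 35834/(-3888) = 35834*(-1/3888) = -17917/1944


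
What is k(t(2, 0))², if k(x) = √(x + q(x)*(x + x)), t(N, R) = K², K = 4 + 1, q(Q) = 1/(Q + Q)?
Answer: 26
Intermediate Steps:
q(Q) = 1/(2*Q)
K = 5
t(N, R) = 25 (t(N, R) = 5² = 25)
k(x) = √(1 + x) (k(x) = √(x + (1/(2*x))*(x + x)) = √(x + (1/(2*x))*(2*x)) = √(x + 1) = √(1 + x))
k(t(2, 0))² = (√(1 + 25))² = (√26)² = 26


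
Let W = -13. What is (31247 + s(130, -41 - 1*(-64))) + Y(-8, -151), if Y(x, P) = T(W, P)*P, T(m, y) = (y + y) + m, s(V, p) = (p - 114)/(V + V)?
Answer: 1576233/20 ≈ 78812.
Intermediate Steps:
s(V, p) = (-114 + p)/(2*V) (s(V, p) = (-114 + p)/((2*V)) = (-114 + p)*(1/(2*V)) = (-114 + p)/(2*V))
T(m, y) = m + 2*y (T(m, y) = 2*y + m = m + 2*y)
Y(x, P) = P*(-13 + 2*P) (Y(x, P) = (-13 + 2*P)*P = P*(-13 + 2*P))
(31247 + s(130, -41 - 1*(-64))) + Y(-8, -151) = (31247 + (½)*(-114 + (-41 - 1*(-64)))/130) - 151*(-13 + 2*(-151)) = (31247 + (½)*(1/130)*(-114 + (-41 + 64))) - 151*(-13 - 302) = (31247 + (½)*(1/130)*(-114 + 23)) - 151*(-315) = (31247 + (½)*(1/130)*(-91)) + 47565 = (31247 - 7/20) + 47565 = 624933/20 + 47565 = 1576233/20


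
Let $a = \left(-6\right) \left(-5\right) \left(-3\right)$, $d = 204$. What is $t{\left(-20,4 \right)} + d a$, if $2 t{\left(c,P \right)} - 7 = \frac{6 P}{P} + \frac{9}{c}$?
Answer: $- \frac{734149}{40} \approx -18354.0$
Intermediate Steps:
$t{\left(c,P \right)} = \frac{13}{2} + \frac{9}{2 c}$ ($t{\left(c,P \right)} = \frac{7}{2} + \frac{\frac{6 P}{P} + \frac{9}{c}}{2} = \frac{7}{2} + \frac{6 + \frac{9}{c}}{2} = \frac{7}{2} + \left(3 + \frac{9}{2 c}\right) = \frac{13}{2} + \frac{9}{2 c}$)
$a = -90$ ($a = 30 \left(-3\right) = -90$)
$t{\left(-20,4 \right)} + d a = \frac{9 + 13 \left(-20\right)}{2 \left(-20\right)} + 204 \left(-90\right) = \frac{1}{2} \left(- \frac{1}{20}\right) \left(9 - 260\right) - 18360 = \frac{1}{2} \left(- \frac{1}{20}\right) \left(-251\right) - 18360 = \frac{251}{40} - 18360 = - \frac{734149}{40}$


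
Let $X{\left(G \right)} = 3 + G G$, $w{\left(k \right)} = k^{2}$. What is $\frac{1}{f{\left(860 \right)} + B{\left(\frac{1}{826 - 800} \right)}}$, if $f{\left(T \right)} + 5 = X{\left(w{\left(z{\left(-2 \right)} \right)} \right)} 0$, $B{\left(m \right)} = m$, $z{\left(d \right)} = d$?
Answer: $- \frac{26}{129} \approx -0.20155$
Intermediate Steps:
$X{\left(G \right)} = 3 + G^{2}$
$f{\left(T \right)} = -5$ ($f{\left(T \right)} = -5 + \left(3 + \left(\left(-2\right)^{2}\right)^{2}\right) 0 = -5 + \left(3 + 4^{2}\right) 0 = -5 + \left(3 + 16\right) 0 = -5 + 19 \cdot 0 = -5 + 0 = -5$)
$\frac{1}{f{\left(860 \right)} + B{\left(\frac{1}{826 - 800} \right)}} = \frac{1}{-5 + \frac{1}{826 - 800}} = \frac{1}{-5 + \frac{1}{26}} = \frac{1}{- \frac{129}{26}} = - \frac{26}{129}$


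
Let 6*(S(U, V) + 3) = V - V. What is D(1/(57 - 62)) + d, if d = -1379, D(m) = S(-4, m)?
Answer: -1382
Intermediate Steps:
S(U, V) = -3 (S(U, V) = -3 + (V - V)/6 = -3 + (⅙)*0 = -3 + 0 = -3)
D(m) = -3
D(1/(57 - 62)) + d = -3 - 1379 = -1382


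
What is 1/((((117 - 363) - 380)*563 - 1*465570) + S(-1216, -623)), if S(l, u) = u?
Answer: -1/818631 ≈ -1.2216e-6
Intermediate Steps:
1/((((117 - 363) - 380)*563 - 1*465570) + S(-1216, -623)) = 1/((((117 - 363) - 380)*563 - 1*465570) - 623) = 1/(((-246 - 380)*563 - 465570) - 623) = 1/((-626*563 - 465570) - 623) = 1/((-352438 - 465570) - 623) = 1/(-818008 - 623) = 1/(-818631) = -1/818631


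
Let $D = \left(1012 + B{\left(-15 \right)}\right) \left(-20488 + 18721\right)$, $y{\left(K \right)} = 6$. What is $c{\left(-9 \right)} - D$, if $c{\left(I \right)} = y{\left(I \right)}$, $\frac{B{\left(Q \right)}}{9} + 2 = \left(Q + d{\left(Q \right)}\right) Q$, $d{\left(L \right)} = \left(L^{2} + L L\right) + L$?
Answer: $-98432496$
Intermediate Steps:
$d{\left(L \right)} = L + 2 L^{2}$ ($d{\left(L \right)} = \left(L^{2} + L^{2}\right) + L = 2 L^{2} + L = L + 2 L^{2}$)
$B{\left(Q \right)} = -18 + 9 Q \left(Q + Q \left(1 + 2 Q\right)\right)$ ($B{\left(Q \right)} = -18 + 9 \left(Q + Q \left(1 + 2 Q\right)\right) Q = -18 + 9 Q \left(Q + Q \left(1 + 2 Q\right)\right)$)
$c{\left(I \right)} = 6$
$D = 98432502$ ($D = \left(1012 + \left(-18 + 18 \left(-15\right)^{2} + 18 \left(-15\right)^{3}\right)\right) \left(-20488 + 18721\right) = \left(1012 + \left(-18 + 18 \cdot 225 + 18 \left(-3375\right)\right)\right) \left(-1767\right) = \left(1012 - 56718\right) \left(-1767\right) = \left(-55706\right) \left(-1767\right) = 98432502$)
$c{\left(-9 \right)} - D = 6 - 98432502 = -98432496$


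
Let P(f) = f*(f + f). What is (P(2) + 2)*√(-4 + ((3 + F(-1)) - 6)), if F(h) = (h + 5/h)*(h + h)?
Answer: 10*√5 ≈ 22.361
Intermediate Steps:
P(f) = 2*f² (P(f) = f*(2*f) = 2*f²)
F(h) = 2*h*(h + 5/h) (F(h) = (h + 5/h)*(2*h) = 2*h*(h + 5/h))
(P(2) + 2)*√(-4 + ((3 + F(-1)) - 6)) = (2*2² + 2)*√(-4 + ((3 + (10 + 2*(-1)²)) - 6)) = (2*4 + 2)*√(-4 + ((3 + (10 + 2*1)) - 6)) = (8 + 2)*√(-4 + ((3 + (10 + 2)) - 6)) = 10*√(-4 + ((3 + 12) - 6)) = 10*√(-4 + (15 - 6)) = 10*√(-4 + 9) = 10*√5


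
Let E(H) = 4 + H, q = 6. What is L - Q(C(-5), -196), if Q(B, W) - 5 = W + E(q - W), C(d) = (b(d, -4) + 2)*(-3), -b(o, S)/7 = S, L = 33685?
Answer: 33670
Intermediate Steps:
b(o, S) = -7*S
C(d) = -90 (C(d) = (-7*(-4) + 2)*(-3) = (28 + 2)*(-3) = 30*(-3) = -90)
Q(B, W) = 15 (Q(B, W) = 5 + (W + (4 + (6 - W))) = 5 + (W + (10 - W)) = 5 + 10 = 15)
L - Q(C(-5), -196) = 33685 - 1*15 = 33685 - 15 = 33670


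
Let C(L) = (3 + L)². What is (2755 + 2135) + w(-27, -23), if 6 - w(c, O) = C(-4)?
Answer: 4895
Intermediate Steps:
w(c, O) = 5 (w(c, O) = 6 - (3 - 4)² = 6 - 1*(-1)² = 6 - 1*1 = 6 - 1 = 5)
(2755 + 2135) + w(-27, -23) = (2755 + 2135) + 5 = 4890 + 5 = 4895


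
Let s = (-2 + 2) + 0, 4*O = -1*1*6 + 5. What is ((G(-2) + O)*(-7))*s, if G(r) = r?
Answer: 0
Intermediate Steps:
O = -¼ (O = (-1*1*6 + 5)/4 = (-1*6 + 5)/4 = (-6 + 5)/4 = (¼)*(-1) = -¼ ≈ -0.25000)
s = 0 (s = 0 + 0 = 0)
((G(-2) + O)*(-7))*s = ((-2 - ¼)*(-7))*0 = -9/4*(-7)*0 = (63/4)*0 = 0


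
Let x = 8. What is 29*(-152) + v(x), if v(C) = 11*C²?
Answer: -3704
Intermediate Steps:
29*(-152) + v(x) = 29*(-152) + 11*8² = -4408 + 11*64 = -4408 + 704 = -3704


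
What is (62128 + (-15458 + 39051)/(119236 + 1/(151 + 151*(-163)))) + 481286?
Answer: 1585003921891800/2916751031 ≈ 5.4341e+5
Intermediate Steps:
(62128 + (-15458 + 39051)/(119236 + 1/(151 + 151*(-163)))) + 481286 = (62128 + 23593/(119236 + 1/(151 - 24613))) + 481286 = (62128 + 23593/(119236 + 1/(-24462))) + 481286 = (62128 + 23593/(119236 - 1/24462)) + 481286 = (62128 + 23593/(2916751031/24462)) + 481286 = (62128 + 23593*(24462/2916751031)) + 481286 = (62128 + 577131966/2916751031) + 481286 = 181212485185934/2916751031 + 481286 = 1585003921891800/2916751031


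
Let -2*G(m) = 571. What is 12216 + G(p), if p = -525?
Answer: 23861/2 ≈ 11931.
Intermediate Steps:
G(m) = -571/2 (G(m) = -1/2*571 = -571/2)
12216 + G(p) = 12216 - 571/2 = 23861/2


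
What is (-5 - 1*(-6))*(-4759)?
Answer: -4759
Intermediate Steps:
(-5 - 1*(-6))*(-4759) = (-5 + 6)*(-4759) = 1*(-4759) = -4759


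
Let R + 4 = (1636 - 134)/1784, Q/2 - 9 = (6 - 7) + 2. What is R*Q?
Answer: -14085/223 ≈ -63.161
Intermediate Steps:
Q = 20 (Q = 18 + 2*((6 - 7) + 2) = 18 + 2*(-1 + 2) = 18 + 2*1 = 18 + 2 = 20)
R = -2817/892 (R = -4 + (1636 - 134)/1784 = -4 + 1502*(1/1784) = -4 + 751/892 = -2817/892 ≈ -3.1581)
R*Q = -2817/892*20 = -14085/223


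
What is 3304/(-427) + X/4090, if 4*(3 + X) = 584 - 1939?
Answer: -7805307/997960 ≈ -7.8213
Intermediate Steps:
X = -1367/4 (X = -3 + (584 - 1939)/4 = -3 + (1/4)*(-1355) = -3 - 1355/4 = -1367/4 ≈ -341.75)
3304/(-427) + X/4090 = 3304/(-427) - 1367/4/4090 = 3304*(-1/427) - 1367/4*1/4090 = -472/61 - 1367/16360 = -7805307/997960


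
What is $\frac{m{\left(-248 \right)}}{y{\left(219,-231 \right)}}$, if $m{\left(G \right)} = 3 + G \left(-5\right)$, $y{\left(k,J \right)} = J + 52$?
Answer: $- \frac{1243}{179} \approx -6.9441$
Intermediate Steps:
$y{\left(k,J \right)} = 52 + J$
$m{\left(G \right)} = 3 - 5 G$
$\frac{m{\left(-248 \right)}}{y{\left(219,-231 \right)}} = \frac{3 - -1240}{52 - 231} = \frac{3 + 1240}{-179} = 1243 \left(- \frac{1}{179}\right) = - \frac{1243}{179}$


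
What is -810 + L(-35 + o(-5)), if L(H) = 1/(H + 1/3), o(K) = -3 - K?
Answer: -79383/98 ≈ -810.03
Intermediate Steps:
L(H) = 1/(⅓ + H) (L(H) = 1/(H + ⅓) = 1/(⅓ + H))
-810 + L(-35 + o(-5)) = -810 + 3/(1 + 3*(-35 + (-3 - 1*(-5)))) = -810 + 3/(1 + 3*(-35 + (-3 + 5))) = -810 + 3/(1 + 3*(-35 + 2)) = -810 + 3/(1 + 3*(-33)) = -810 + 3/(1 - 99) = -810 + 3/(-98) = -810 + 3*(-1/98) = -810 - 3/98 = -79383/98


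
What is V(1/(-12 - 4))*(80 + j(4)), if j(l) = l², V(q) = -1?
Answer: -96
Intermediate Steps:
V(1/(-12 - 4))*(80 + j(4)) = -(80 + 4²) = -(80 + 16) = -1*96 = -96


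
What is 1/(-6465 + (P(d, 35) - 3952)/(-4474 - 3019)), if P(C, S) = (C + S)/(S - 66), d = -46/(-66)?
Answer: -247269/1598463631 ≈ -0.00015469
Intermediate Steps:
d = 23/33 (d = -46*(-1/66) = 23/33 ≈ 0.69697)
P(C, S) = (C + S)/(-66 + S)
1/(-6465 + (P(d, 35) - 3952)/(-4474 - 3019)) = 1/(-6465 + ((23/33 + 35)/(-66 + 35) - 3952)/(-4474 - 3019)) = 1/(-6465 + ((1178/33)/(-31) - 3952)/(-7493)) = 1/(-6465 + (-1/31*1178/33 - 3952)*(-1/7493)) = 1/(-6465 + (-38/33 - 3952)*(-1/7493)) = 1/(-6465 - 130454/33*(-1/7493)) = 1/(-6465 + 130454/247269) = 1/(-1598463631/247269) = -247269/1598463631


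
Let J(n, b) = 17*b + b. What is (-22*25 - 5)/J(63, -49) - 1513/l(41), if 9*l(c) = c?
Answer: -3995813/12054 ≈ -331.49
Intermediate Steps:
J(n, b) = 18*b
l(c) = c/9
(-22*25 - 5)/J(63, -49) - 1513/l(41) = (-22*25 - 5)/((18*(-49))) - 1513/((⅑)*41) = (-550 - 5)/(-882) - 1513/41/9 = -555*(-1/882) - 1513*9/41 = 185/294 - 13617/41 = -3995813/12054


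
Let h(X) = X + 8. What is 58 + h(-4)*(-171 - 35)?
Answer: -766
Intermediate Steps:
h(X) = 8 + X
58 + h(-4)*(-171 - 35) = 58 + (8 - 4)*(-171 - 35) = 58 + 4*(-206) = 58 - 824 = -766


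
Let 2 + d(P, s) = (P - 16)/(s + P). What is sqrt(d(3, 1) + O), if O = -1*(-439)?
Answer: sqrt(1735)/2 ≈ 20.827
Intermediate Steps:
d(P, s) = -2 + (-16 + P)/(P + s) (d(P, s) = -2 + (P - 16)/(s + P) = -2 + (-16 + P)/(P + s))
O = 439
sqrt(d(3, 1) + O) = sqrt((-16 - 1*3 - 2*1)/(3 + 1) + 439) = sqrt((-16 - 3 - 2)/4 + 439) = sqrt((1/4)*(-21) + 439) = sqrt(-21/4 + 439) = sqrt(1735/4) = sqrt(1735)/2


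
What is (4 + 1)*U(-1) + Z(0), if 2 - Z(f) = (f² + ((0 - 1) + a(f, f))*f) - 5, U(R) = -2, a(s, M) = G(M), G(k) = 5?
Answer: -3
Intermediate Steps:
a(s, M) = 5
Z(f) = 7 - f² - 4*f (Z(f) = 2 - ((f² + ((0 - 1) + 5)*f) - 5) = 2 - ((f² + (-1 + 5)*f) - 5) = 2 - ((f² + 4*f) - 5) = 2 - (-5 + f² + 4*f) = 2 + (5 - f² - 4*f) = 7 - f² - 4*f)
(4 + 1)*U(-1) + Z(0) = (4 + 1)*(-2) + (7 - 1*0² - 4*0) = 5*(-2) + (7 - 1*0 + 0) = -10 + (7 + 0 + 0) = -10 + 7 = -3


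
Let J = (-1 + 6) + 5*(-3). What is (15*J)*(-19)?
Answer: 2850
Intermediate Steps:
J = -10 (J = 5 - 15 = -10)
(15*J)*(-19) = (15*(-10))*(-19) = -150*(-19) = 2850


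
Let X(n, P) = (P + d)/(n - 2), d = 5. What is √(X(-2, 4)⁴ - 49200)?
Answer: 7*I*√256911/16 ≈ 221.75*I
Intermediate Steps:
X(n, P) = (5 + P)/(-2 + n) (X(n, P) = (P + 5)/(n - 2) = (5 + P)/(-2 + n))
√(X(-2, 4)⁴ - 49200) = √(((5 + 4)/(-2 - 2))⁴ - 49200) = √((9/(-4))⁴ - 49200) = √((-¼*9)⁴ - 49200) = √((-9/4)⁴ - 49200) = √(6561/256 - 49200) = √(-12588639/256) = 7*I*√256911/16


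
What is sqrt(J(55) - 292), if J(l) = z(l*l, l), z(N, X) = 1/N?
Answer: I*sqrt(883299)/55 ≈ 17.088*I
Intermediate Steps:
J(l) = l**(-2) (J(l) = 1/(l*l) = 1/(l**2) = l**(-2))
sqrt(J(55) - 292) = sqrt(55**(-2) - 292) = sqrt(1/3025 - 292) = sqrt(-883299/3025) = I*sqrt(883299)/55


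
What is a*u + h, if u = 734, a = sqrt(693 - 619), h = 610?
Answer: 610 + 734*sqrt(74) ≈ 6924.1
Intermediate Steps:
a = sqrt(74) ≈ 8.6023
a*u + h = sqrt(74)*734 + 610 = 734*sqrt(74) + 610 = 610 + 734*sqrt(74)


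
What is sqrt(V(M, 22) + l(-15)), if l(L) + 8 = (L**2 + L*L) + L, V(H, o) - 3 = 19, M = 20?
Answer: sqrt(449) ≈ 21.190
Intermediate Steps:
V(H, o) = 22 (V(H, o) = 3 + 19 = 22)
l(L) = -8 + L + 2*L**2 (l(L) = -8 + ((L**2 + L*L) + L) = -8 + ((L**2 + L**2) + L) = -8 + (2*L**2 + L) = -8 + (L + 2*L**2) = -8 + L + 2*L**2)
sqrt(V(M, 22) + l(-15)) = sqrt(22 + (-8 - 15 + 2*(-15)**2)) = sqrt(22 + (-8 - 15 + 2*225)) = sqrt(22 + (-8 - 15 + 450)) = sqrt(22 + 427) = sqrt(449)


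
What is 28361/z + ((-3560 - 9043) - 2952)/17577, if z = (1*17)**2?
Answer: 164668634/1693251 ≈ 97.250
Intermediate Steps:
z = 289 (z = 17**2 = 289)
28361/z + ((-3560 - 9043) - 2952)/17577 = 28361/289 + ((-3560 - 9043) - 2952)/17577 = 28361*(1/289) + (-12603 - 2952)*(1/17577) = 28361/289 - 15555*1/17577 = 28361/289 - 5185/5859 = 164668634/1693251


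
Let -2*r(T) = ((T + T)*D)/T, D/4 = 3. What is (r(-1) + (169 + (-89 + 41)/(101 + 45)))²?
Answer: 130804969/5329 ≈ 24546.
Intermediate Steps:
D = 12 (D = 4*3 = 12)
r(T) = -12 (r(T) = -(T + T)*12/(2*T) = -(2*T)*12/(2*T) = -24*T/(2*T) = -½*24 = -12)
(r(-1) + (169 + (-89 + 41)/(101 + 45)))² = (-12 + (169 + (-89 + 41)/(101 + 45)))² = (-12 + (169 - 48/146))² = (-12 + (169 - 48*1/146))² = (-12 + (169 - 24/73))² = (-12 + 12313/73)² = (11437/73)² = 130804969/5329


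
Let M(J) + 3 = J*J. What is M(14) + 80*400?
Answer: 32193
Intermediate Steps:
M(J) = -3 + J**2 (M(J) = -3 + J*J = -3 + J**2)
M(14) + 80*400 = (-3 + 14**2) + 80*400 = (-3 + 196) + 32000 = 193 + 32000 = 32193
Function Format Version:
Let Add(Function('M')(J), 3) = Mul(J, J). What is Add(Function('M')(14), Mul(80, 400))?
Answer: 32193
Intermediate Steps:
Function('M')(J) = Add(-3, Pow(J, 2)) (Function('M')(J) = Add(-3, Mul(J, J)) = Add(-3, Pow(J, 2)))
Add(Function('M')(14), Mul(80, 400)) = Add(Add(-3, Pow(14, 2)), Mul(80, 400)) = Add(Add(-3, 196), 32000) = Add(193, 32000) = 32193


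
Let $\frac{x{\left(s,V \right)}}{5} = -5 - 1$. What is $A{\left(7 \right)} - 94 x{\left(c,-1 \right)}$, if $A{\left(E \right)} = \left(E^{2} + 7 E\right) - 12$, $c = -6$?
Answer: $2906$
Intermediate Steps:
$x{\left(s,V \right)} = -30$ ($x{\left(s,V \right)} = 5 \left(-5 - 1\right) = 5 \left(-6\right) = -30$)
$A{\left(E \right)} = -12 + E^{2} + 7 E$
$A{\left(7 \right)} - 94 x{\left(c,-1 \right)} = \left(-12 + 7^{2} + 7 \cdot 7\right) - -2820 = \left(-12 + 49 + 49\right) + 2820 = 86 + 2820 = 2906$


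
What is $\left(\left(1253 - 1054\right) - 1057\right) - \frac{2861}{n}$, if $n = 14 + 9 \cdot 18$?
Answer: $- \frac{153869}{176} \approx -874.26$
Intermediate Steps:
$n = 176$ ($n = 14 + 162 = 176$)
$\left(\left(1253 - 1054\right) - 1057\right) - \frac{2861}{n} = \left(\left(1253 - 1054\right) - 1057\right) - \frac{2861}{176} = \left(199 - 1057\right) - \frac{2861}{176} = -858 - \frac{2861}{176} = - \frac{153869}{176}$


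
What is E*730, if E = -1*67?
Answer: -48910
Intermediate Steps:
E = -67
E*730 = -67*730 = -48910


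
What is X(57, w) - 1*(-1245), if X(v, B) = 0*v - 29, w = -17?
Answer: 1216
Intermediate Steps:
X(v, B) = -29 (X(v, B) = 0 - 29 = -29)
X(57, w) - 1*(-1245) = -29 - 1*(-1245) = -29 + 1245 = 1216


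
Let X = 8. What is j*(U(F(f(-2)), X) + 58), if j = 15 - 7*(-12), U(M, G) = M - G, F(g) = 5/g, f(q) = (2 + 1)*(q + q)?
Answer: 19635/4 ≈ 4908.8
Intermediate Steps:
f(q) = 6*q (f(q) = 3*(2*q) = 6*q)
j = 99 (j = 15 + 84 = 99)
j*(U(F(f(-2)), X) + 58) = 99*((5/((6*(-2))) - 1*8) + 58) = 99*((5/(-12) - 8) + 58) = 99*((5*(-1/12) - 8) + 58) = 99*((-5/12 - 8) + 58) = 99*(-101/12 + 58) = 99*(595/12) = 19635/4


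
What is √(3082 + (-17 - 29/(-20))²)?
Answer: √1329521/20 ≈ 57.652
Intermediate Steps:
√(3082 + (-17 - 29/(-20))²) = √(3082 + (-17 - 29*(-1/20))²) = √(3082 + (-17 + 29/20)²) = √(3082 + (-311/20)²) = √(3082 + 96721/400) = √(1329521/400) = √1329521/20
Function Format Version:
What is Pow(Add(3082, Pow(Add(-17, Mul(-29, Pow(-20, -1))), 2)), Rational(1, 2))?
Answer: Mul(Rational(1, 20), Pow(1329521, Rational(1, 2))) ≈ 57.652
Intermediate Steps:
Pow(Add(3082, Pow(Add(-17, Mul(-29, Pow(-20, -1))), 2)), Rational(1, 2)) = Pow(Add(3082, Pow(Add(-17, Mul(-29, Rational(-1, 20))), 2)), Rational(1, 2)) = Pow(Add(3082, Pow(Add(-17, Rational(29, 20)), 2)), Rational(1, 2)) = Pow(Add(3082, Pow(Rational(-311, 20), 2)), Rational(1, 2)) = Pow(Add(3082, Rational(96721, 400)), Rational(1, 2)) = Pow(Rational(1329521, 400), Rational(1, 2)) = Mul(Rational(1, 20), Pow(1329521, Rational(1, 2)))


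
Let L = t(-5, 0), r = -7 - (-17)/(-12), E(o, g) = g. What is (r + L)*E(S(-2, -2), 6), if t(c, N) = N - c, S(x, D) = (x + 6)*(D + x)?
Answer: -41/2 ≈ -20.500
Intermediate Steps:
S(x, D) = (6 + x)*(D + x)
r = -101/12 (r = -7 - (-17)*(-1)/12 = -7 - 1*17/12 = -7 - 17/12 = -101/12 ≈ -8.4167)
L = 5 (L = 0 - 1*(-5) = 0 + 5 = 5)
(r + L)*E(S(-2, -2), 6) = (-101/12 + 5)*6 = -41/12*6 = -41/2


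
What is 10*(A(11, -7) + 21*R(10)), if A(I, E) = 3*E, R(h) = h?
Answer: 1890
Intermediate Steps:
10*(A(11, -7) + 21*R(10)) = 10*(3*(-7) + 21*10) = 10*(-21 + 210) = 10*189 = 1890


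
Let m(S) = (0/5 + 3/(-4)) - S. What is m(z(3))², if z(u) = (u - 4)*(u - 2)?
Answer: 1/16 ≈ 0.062500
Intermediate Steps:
z(u) = (-4 + u)*(-2 + u)
m(S) = -¾ - S (m(S) = (0*(⅕) + 3*(-¼)) - S = (0 - ¾) - S = -¾ - S)
m(z(3))² = (-¾ - (8 + 3² - 6*3))² = (-¾ - (8 + 9 - 18))² = (-¾ - 1*(-1))² = (-¾ + 1)² = (¼)² = 1/16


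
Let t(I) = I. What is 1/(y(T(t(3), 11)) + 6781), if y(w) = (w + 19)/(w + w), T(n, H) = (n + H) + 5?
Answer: 1/6782 ≈ 0.00014745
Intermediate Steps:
T(n, H) = 5 + H + n (T(n, H) = (H + n) + 5 = 5 + H + n)
y(w) = (19 + w)/(2*w) (y(w) = (19 + w)/((2*w)) = (19 + w)*(1/(2*w)) = (19 + w)/(2*w))
1/(y(T(t(3), 11)) + 6781) = 1/((19 + (5 + 11 + 3))/(2*(5 + 11 + 3)) + 6781) = 1/((1/2)*(19 + 19)/19 + 6781) = 1/((1/2)*(1/19)*38 + 6781) = 1/(1 + 6781) = 1/6782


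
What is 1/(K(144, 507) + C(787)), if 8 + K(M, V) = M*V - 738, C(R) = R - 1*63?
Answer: 1/72986 ≈ 1.3701e-5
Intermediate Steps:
C(R) = -63 + R (C(R) = R - 63 = -63 + R)
K(M, V) = -746 + M*V (K(M, V) = -8 + (M*V - 738) = -8 + (-738 + M*V) = -746 + M*V)
1/(K(144, 507) + C(787)) = 1/((-746 + 144*507) + (-63 + 787)) = 1/((-746 + 73008) + 724) = 1/(72262 + 724) = 1/72986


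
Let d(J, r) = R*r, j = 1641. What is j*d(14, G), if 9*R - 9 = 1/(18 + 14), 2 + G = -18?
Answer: -790415/24 ≈ -32934.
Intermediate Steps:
G = -20 (G = -2 - 18 = -20)
R = 289/288 (R = 1 + 1/(9*(18 + 14)) = 1 + (⅑)/32 = 1 + (⅑)*(1/32) = 1 + 1/288 = 289/288 ≈ 1.0035)
d(J, r) = 289*r/288
j*d(14, G) = 1641*((289/288)*(-20)) = 1641*(-1445/72) = -790415/24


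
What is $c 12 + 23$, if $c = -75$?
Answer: $-877$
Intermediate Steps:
$c 12 + 23 = \left(-75\right) 12 + 23 = -900 + 23 = -877$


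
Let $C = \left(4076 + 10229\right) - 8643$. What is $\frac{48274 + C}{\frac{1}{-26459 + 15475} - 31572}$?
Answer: $- \frac{592433024}{346786849} \approx -1.7083$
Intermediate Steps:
$C = 5662$ ($C = 14305 - 8643 = 5662$)
$\frac{48274 + C}{\frac{1}{-26459 + 15475} - 31572} = \frac{48274 + 5662}{\frac{1}{-26459 + 15475} - 31572} = \frac{53936}{\frac{1}{-10984} - 31572} = \frac{53936}{- \frac{1}{10984} - 31572} = \frac{53936}{- \frac{346786849}{10984}} = 53936 \left(- \frac{10984}{346786849}\right) = - \frac{592433024}{346786849}$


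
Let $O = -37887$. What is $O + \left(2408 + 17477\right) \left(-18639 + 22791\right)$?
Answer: $82524633$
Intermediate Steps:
$O + \left(2408 + 17477\right) \left(-18639 + 22791\right) = -37887 + \left(2408 + 17477\right) \left(-18639 + 22791\right) = -37887 + 19885 \cdot 4152 = -37887 + 82562520 = 82524633$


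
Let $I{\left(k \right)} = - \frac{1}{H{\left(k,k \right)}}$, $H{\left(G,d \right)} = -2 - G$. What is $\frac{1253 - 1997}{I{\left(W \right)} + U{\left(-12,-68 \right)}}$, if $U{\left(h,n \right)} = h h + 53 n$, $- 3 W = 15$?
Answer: $\frac{2232}{10381} \approx 0.21501$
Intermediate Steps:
$W = -5$ ($W = \left(- \frac{1}{3}\right) 15 = -5$)
$U{\left(h,n \right)} = h^{2} + 53 n$
$I{\left(k \right)} = - \frac{1}{-2 - k}$
$\frac{1253 - 1997}{I{\left(W \right)} + U{\left(-12,-68 \right)}} = \frac{1253 - 1997}{\frac{1}{2 - 5} + \left(\left(-12\right)^{2} + 53 \left(-68\right)\right)} = - \frac{744}{\frac{1}{-3} + \left(144 - 3604\right)} = - \frac{744}{- \frac{1}{3} - 3460} = - \frac{744}{- \frac{10381}{3}} = \left(-744\right) \left(- \frac{3}{10381}\right) = \frac{2232}{10381}$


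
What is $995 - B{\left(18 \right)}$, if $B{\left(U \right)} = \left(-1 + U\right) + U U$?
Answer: $654$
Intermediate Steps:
$B{\left(U \right)} = -1 + U + U^{2}$ ($B{\left(U \right)} = \left(-1 + U\right) + U^{2} = -1 + U + U^{2}$)
$995 - B{\left(18 \right)} = 995 - \left(-1 + 18 + 18^{2}\right) = 995 - \left(-1 + 18 + 324\right) = 995 - 341 = 654$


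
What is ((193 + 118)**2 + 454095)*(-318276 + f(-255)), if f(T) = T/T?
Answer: -175310962400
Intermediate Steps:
f(T) = 1
((193 + 118)**2 + 454095)*(-318276 + f(-255)) = ((193 + 118)**2 + 454095)*(-318276 + 1) = (311**2 + 454095)*(-318275) = (96721 + 454095)*(-318275) = 550816*(-318275) = -175310962400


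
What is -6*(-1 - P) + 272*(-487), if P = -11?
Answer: -132524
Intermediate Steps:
-6*(-1 - P) + 272*(-487) = -6*(-1 - 1*(-11)) + 272*(-487) = -6*(-1 + 11) - 132464 = -6*10 - 132464 = -60 - 132464 = -132524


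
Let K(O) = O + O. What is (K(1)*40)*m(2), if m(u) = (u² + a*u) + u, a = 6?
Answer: 1440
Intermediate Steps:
K(O) = 2*O
m(u) = u² + 7*u (m(u) = (u² + 6*u) + u = u² + 7*u)
(K(1)*40)*m(2) = ((2*1)*40)*(2*(7 + 2)) = (2*40)*(2*9) = 80*18 = 1440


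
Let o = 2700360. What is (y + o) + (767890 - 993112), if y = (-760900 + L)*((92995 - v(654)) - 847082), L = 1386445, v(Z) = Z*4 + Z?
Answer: -473758409427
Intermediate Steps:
v(Z) = 5*Z (v(Z) = 4*Z + Z = 5*Z)
y = -473760884565 (y = (-760900 + 1386445)*((92995 - 5*654) - 847082) = 625545*((92995 - 1*3270) - 847082) = 625545*((92995 - 3270) - 847082) = 625545*(89725 - 847082) = 625545*(-757357) = -473760884565)
(y + o) + (767890 - 993112) = (-473760884565 + 2700360) + (767890 - 993112) = -473758184205 - 225222 = -473758409427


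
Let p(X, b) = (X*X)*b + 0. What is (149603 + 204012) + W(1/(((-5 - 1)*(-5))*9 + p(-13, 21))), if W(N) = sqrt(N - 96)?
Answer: 353615 + I*sqrt(1400133237)/3819 ≈ 3.5362e+5 + 9.7979*I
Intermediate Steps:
p(X, b) = b*X**2 (p(X, b) = X**2*b + 0 = b*X**2 + 0 = b*X**2)
W(N) = sqrt(-96 + N)
(149603 + 204012) + W(1/(((-5 - 1)*(-5))*9 + p(-13, 21))) = (149603 + 204012) + sqrt(-96 + 1/(((-5 - 1)*(-5))*9 + 21*(-13)**2)) = 353615 + sqrt(-96 + 1/(-6*(-5)*9 + 21*169)) = 353615 + sqrt(-96 + 1/(30*9 + 3549)) = 353615 + sqrt(-96 + 1/(270 + 3549)) = 353615 + sqrt(-96 + 1/3819) = 353615 + sqrt(-366623/3819) = 353615 + I*sqrt(1400133237)/3819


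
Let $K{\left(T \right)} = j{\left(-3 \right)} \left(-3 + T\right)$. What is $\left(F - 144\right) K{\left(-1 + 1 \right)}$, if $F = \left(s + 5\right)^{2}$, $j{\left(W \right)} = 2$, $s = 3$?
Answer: $480$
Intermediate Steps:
$K{\left(T \right)} = -6 + 2 T$ ($K{\left(T \right)} = 2 \left(-3 + T\right) = -6 + 2 T$)
$F = 64$ ($F = \left(3 + 5\right)^{2} = 8^{2} = 64$)
$\left(F - 144\right) K{\left(-1 + 1 \right)} = \left(64 - 144\right) \left(-6 + 2 \left(-1 + 1\right)\right) = - 80 \left(-6 + 2 \cdot 0\right) = - 80 \left(-6 + 0\right) = \left(-80\right) \left(-6\right) = 480$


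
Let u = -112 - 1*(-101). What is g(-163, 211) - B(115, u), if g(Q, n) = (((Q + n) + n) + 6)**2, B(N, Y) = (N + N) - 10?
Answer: 70005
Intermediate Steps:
u = -11 (u = -112 + 101 = -11)
B(N, Y) = -10 + 2*N (B(N, Y) = 2*N - 10 = -10 + 2*N)
g(Q, n) = (6 + Q + 2*n)**2 (g(Q, n) = ((Q + 2*n) + 6)**2 = (6 + Q + 2*n)**2)
g(-163, 211) - B(115, u) = (6 - 163 + 2*211)**2 - (-10 + 2*115) = (6 - 163 + 422)**2 - (-10 + 230) = 265**2 - 1*220 = 70225 - 220 = 70005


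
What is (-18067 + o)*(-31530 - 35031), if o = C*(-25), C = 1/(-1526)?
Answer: 1835101213737/1526 ≈ 1.2026e+9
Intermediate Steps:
C = -1/1526 ≈ -0.00065531
o = 25/1526 (o = -1/1526*(-25) = 25/1526 ≈ 0.016383)
(-18067 + o)*(-31530 - 35031) = (-18067 + 25/1526)*(-31530 - 35031) = -27570217/1526*(-66561) = 1835101213737/1526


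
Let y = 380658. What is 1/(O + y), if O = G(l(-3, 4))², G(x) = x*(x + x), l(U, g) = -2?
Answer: 1/380722 ≈ 2.6266e-6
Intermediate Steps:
G(x) = 2*x² (G(x) = x*(2*x) = 2*x²)
O = 64 (O = (2*(-2)²)² = (2*4)² = 8² = 64)
1/(O + y) = 1/(64 + 380658) = 1/380722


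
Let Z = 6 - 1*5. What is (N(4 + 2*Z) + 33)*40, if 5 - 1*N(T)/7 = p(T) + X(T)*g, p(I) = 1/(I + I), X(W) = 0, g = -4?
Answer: 8090/3 ≈ 2696.7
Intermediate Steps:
Z = 1 (Z = 6 - 5 = 1)
p(I) = 1/(2*I)
N(T) = 35 - 7/(2*T) (N(T) = 35 - 7*(1/(2*T) + 0*(-4)) = 35 - 7*(1/(2*T) + 0) = 35 - 7/(2*T))
(N(4 + 2*Z) + 33)*40 = ((35 - 7/(2*(4 + 2*1))) + 33)*40 = ((35 - 7/(2*(4 + 2))) + 33)*40 = ((35 - 7/2/6) + 33)*40 = ((35 - 7/2*⅙) + 33)*40 = ((35 - 7/12) + 33)*40 = (413/12 + 33)*40 = (809/12)*40 = 8090/3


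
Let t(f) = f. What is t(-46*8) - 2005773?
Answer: -2006141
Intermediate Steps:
t(-46*8) - 2005773 = -46*8 - 2005773 = -368 - 2005773 = -2006141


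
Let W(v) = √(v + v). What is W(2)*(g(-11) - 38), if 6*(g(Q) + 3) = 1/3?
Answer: -737/9 ≈ -81.889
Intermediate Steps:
g(Q) = -53/18 (g(Q) = -3 + (⅙)/3 = -3 + (⅙)*(⅓) = -3 + 1/18 = -53/18)
W(v) = √2*√v (W(v) = √(2*v) = √2*√v)
W(2)*(g(-11) - 38) = (√2*√2)*(-53/18 - 38) = 2*(-737/18) = -737/9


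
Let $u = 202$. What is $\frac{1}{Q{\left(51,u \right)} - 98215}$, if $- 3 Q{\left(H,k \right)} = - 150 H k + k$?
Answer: $\frac{3}{1250453} \approx 2.3991 \cdot 10^{-6}$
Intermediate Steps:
$Q{\left(H,k \right)} = - \frac{k}{3} + 50 H k$ ($Q{\left(H,k \right)} = - \frac{- 150 H k + k}{3} = - \frac{k - 150 H k}{3} = - \frac{k}{3} + 50 H k$)
$\frac{1}{Q{\left(51,u \right)} - 98215} = \frac{1}{\frac{1}{3} \cdot 202 \left(-1 + 150 \cdot 51\right) - 98215} = \frac{1}{\frac{1}{3} \cdot 202 \left(-1 + 7650\right) - 98215} = \frac{1}{\frac{1}{3} \cdot 202 \cdot 7649 - 98215} = \frac{1}{\frac{1545098}{3} - 98215} = \frac{1}{\frac{1250453}{3}} = \frac{3}{1250453}$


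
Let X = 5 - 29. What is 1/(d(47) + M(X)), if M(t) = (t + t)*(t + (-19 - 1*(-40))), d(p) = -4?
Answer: 1/140 ≈ 0.0071429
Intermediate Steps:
X = -24
M(t) = 2*t*(21 + t) (M(t) = (2*t)*(t + (-19 + 40)) = (2*t)*(t + 21) = (2*t)*(21 + t) = 2*t*(21 + t))
1/(d(47) + M(X)) = 1/(-4 + 2*(-24)*(21 - 24)) = 1/(-4 + 2*(-24)*(-3)) = 1/(-4 + 144) = 1/140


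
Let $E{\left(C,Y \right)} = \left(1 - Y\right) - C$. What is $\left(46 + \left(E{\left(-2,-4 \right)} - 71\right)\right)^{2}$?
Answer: $324$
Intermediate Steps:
$E{\left(C,Y \right)} = 1 - C - Y$
$\left(46 + \left(E{\left(-2,-4 \right)} - 71\right)\right)^{2} = \left(46 - 64\right)^{2} = \left(-18\right)^{2} = 324$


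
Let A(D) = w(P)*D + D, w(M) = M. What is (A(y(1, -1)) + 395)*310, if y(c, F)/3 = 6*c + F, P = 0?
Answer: 127100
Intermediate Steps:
y(c, F) = 3*F + 18*c (y(c, F) = 3*(6*c + F) = 3*(F + 6*c) = 3*F + 18*c)
A(D) = D (A(D) = 0*D + D = 0 + D = D)
(A(y(1, -1)) + 395)*310 = ((3*(-1) + 18*1) + 395)*310 = ((-3 + 18) + 395)*310 = (15 + 395)*310 = 410*310 = 127100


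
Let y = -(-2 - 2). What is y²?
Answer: 16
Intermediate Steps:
y = 4 (y = -1*(-4) = 4)
y² = 4² = 16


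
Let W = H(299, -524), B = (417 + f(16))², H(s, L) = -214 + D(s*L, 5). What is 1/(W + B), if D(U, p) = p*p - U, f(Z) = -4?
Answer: 1/327056 ≈ 3.0576e-6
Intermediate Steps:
D(U, p) = p² - U
H(s, L) = -189 - L*s (H(s, L) = -214 + (5² - s*L) = -214 + (25 - L*s) = -189 - L*s)
B = 170569 (B = (417 - 4)² = 413² = 170569)
W = 156487 (W = -189 - 1*(-524)*299 = -189 + 156676 = 156487)
1/(W + B) = 1/(156487 + 170569) = 1/327056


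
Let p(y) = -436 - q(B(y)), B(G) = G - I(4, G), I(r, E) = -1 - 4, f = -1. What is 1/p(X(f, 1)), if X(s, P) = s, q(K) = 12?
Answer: -1/448 ≈ -0.0022321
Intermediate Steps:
I(r, E) = -5
B(G) = 5 + G (B(G) = G - 1*(-5) = G + 5 = 5 + G)
p(y) = -448 (p(y) = -436 - 1*12 = -436 - 12 = -448)
1/p(X(f, 1)) = 1/(-448) = -1/448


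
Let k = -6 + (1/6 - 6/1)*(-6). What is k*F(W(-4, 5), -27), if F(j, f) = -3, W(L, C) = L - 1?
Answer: -87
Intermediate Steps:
W(L, C) = -1 + L
k = 29 (k = -6 + (1*(⅙) - 6*1)*(-6) = -6 + (⅙ - 6)*(-6) = -6 - 35/6*(-6) = -6 + 35 = 29)
k*F(W(-4, 5), -27) = 29*(-3) = -87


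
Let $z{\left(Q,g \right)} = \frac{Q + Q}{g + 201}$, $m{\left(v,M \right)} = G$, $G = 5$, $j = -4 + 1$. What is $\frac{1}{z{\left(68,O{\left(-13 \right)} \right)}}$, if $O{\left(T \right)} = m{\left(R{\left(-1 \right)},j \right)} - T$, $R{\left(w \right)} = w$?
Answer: $\frac{219}{136} \approx 1.6103$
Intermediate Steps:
$j = -3$
$m{\left(v,M \right)} = 5$
$O{\left(T \right)} = 5 - T$
$z{\left(Q,g \right)} = \frac{2 Q}{201 + g}$
$\frac{1}{z{\left(68,O{\left(-13 \right)} \right)}} = \frac{1}{2 \cdot 68 \frac{1}{201 + \left(5 - -13\right)}} = \frac{1}{2 \cdot 68 \frac{1}{201 + \left(5 + 13\right)}} = \frac{1}{2 \cdot 68 \frac{1}{201 + 18}} = \frac{1}{2 \cdot 68 \cdot \frac{1}{219}} = \frac{1}{\frac{136}{219}} = \frac{219}{136}$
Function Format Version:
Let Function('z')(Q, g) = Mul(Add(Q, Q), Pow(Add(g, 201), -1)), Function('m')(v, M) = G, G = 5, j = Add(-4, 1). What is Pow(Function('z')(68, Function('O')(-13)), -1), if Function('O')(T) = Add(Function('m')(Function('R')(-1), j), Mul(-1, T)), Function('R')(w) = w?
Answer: Rational(219, 136) ≈ 1.6103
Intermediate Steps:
j = -3
Function('m')(v, M) = 5
Function('O')(T) = Add(5, Mul(-1, T))
Function('z')(Q, g) = Mul(2, Q, Pow(Add(201, g), -1)) (Function('z')(Q, g) = Mul(Mul(2, Q), Pow(Add(201, g), -1)) = Mul(2, Q, Pow(Add(201, g), -1)))
Pow(Function('z')(68, Function('O')(-13)), -1) = Pow(Mul(2, 68, Pow(Add(201, Add(5, Mul(-1, -13))), -1)), -1) = Pow(Mul(2, 68, Pow(Add(201, Add(5, 13)), -1)), -1) = Pow(Mul(2, 68, Pow(Add(201, 18), -1)), -1) = Pow(Mul(2, 68, Pow(219, -1)), -1) = Pow(Mul(2, 68, Rational(1, 219)), -1) = Pow(Rational(136, 219), -1) = Rational(219, 136)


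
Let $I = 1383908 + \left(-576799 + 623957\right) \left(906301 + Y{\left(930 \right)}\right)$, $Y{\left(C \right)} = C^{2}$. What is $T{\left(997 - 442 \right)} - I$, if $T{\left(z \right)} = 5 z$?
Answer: $-83527677891$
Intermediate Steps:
$I = 83527680666$ ($I = 1383908 + \left(-576799 + 623957\right) \left(906301 + 930^{2}\right) = 1383908 + 47158 \left(906301 + 864900\right) = 1383908 + 47158 \cdot 1771201 = 1383908 + 83526296758 = 83527680666$)
$T{\left(997 - 442 \right)} - I = 5 \left(997 - 442\right) - 83527680666 = 5 \cdot 555 - 83527680666 = 2775 - 83527680666 = -83527677891$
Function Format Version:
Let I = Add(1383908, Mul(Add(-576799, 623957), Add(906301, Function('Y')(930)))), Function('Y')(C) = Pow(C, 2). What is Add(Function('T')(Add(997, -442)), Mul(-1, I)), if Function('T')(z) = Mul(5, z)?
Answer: -83527677891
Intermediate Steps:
I = 83527680666 (I = Add(1383908, Mul(Add(-576799, 623957), Add(906301, Pow(930, 2)))) = Add(1383908, Mul(47158, Add(906301, 864900))) = Add(1383908, Mul(47158, 1771201)) = Add(1383908, 83526296758) = 83527680666)
Add(Function('T')(Add(997, -442)), Mul(-1, I)) = Add(Mul(5, Add(997, -442)), Mul(-1, 83527680666)) = Add(Mul(5, 555), -83527680666) = Add(2775, -83527680666) = -83527677891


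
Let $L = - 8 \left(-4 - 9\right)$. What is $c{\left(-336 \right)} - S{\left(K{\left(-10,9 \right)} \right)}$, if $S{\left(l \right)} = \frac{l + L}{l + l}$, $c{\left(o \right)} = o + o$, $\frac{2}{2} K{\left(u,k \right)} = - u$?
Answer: $- \frac{6777}{10} \approx -677.7$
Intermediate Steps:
$K{\left(u,k \right)} = - u$
$L = 104$ ($L = \left(-8\right) \left(-13\right) = 104$)
$c{\left(o \right)} = 2 o$
$S{\left(l \right)} = \frac{104 + l}{2 l}$ ($S{\left(l \right)} = \frac{l + 104}{l + l} = \frac{104 + l}{2 l}$)
$c{\left(-336 \right)} - S{\left(K{\left(-10,9 \right)} \right)} = 2 \left(-336\right) - \frac{104 - -10}{2 \left(\left(-1\right) \left(-10\right)\right)} = -672 - \frac{104 + 10}{2 \cdot 10} = -672 - \frac{1}{2} \cdot \frac{1}{10} \cdot 114 = -672 - \frac{57}{10} = - \frac{6777}{10}$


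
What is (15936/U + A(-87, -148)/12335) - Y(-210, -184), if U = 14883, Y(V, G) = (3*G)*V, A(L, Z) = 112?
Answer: -7093534866048/61193935 ≈ -1.1592e+5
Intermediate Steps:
Y(V, G) = 3*G*V
(15936/U + A(-87, -148)/12335) - Y(-210, -184) = (15936/14883 + 112/12335) - 3*(-184)*(-210) = (15936*(1/14883) + 112*(1/12335)) - 1*115920 = (5312/4961 + 112/12335) - 115920 = 66079152/61193935 - 115920 = -7093534866048/61193935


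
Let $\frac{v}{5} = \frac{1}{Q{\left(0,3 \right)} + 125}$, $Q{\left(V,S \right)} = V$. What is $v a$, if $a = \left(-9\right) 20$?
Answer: $- \frac{36}{5} \approx -7.2$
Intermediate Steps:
$a = -180$
$v = \frac{1}{25}$ ($v = \frac{5}{0 + 125} = \frac{5}{125} = 5 \cdot \frac{1}{125} = \frac{1}{25} \approx 0.04$)
$v a = \frac{1}{25} \left(-180\right) = - \frac{36}{5}$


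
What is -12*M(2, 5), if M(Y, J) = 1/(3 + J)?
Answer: -3/2 ≈ -1.5000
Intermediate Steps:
-12*M(2, 5) = -12/(3 + 5) = -12/8 = -12*⅛ = -3/2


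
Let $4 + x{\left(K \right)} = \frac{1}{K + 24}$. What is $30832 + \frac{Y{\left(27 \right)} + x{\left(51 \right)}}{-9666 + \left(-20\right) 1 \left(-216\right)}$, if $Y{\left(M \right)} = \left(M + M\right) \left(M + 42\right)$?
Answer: $\frac{12361811249}{400950} \approx 30831.0$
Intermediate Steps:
$Y{\left(M \right)} = 2 M \left(42 + M\right)$
$x{\left(K \right)} = -4 + \frac{1}{24 + K}$ ($x{\left(K \right)} = -4 + \frac{1}{K + 24} = -4 + \frac{1}{24 + K}$)
$30832 + \frac{Y{\left(27 \right)} + x{\left(51 \right)}}{-9666 + \left(-20\right) 1 \left(-216\right)} = 30832 + \frac{2 \cdot 27 \left(42 + 27\right) + \frac{-95 - 204}{24 + 51}}{-9666 + \left(-20\right) 1 \left(-216\right)} = 30832 + \frac{2 \cdot 27 \cdot 69 + \frac{-95 - 204}{75}}{-9666 - -4320} = 30832 + \frac{3726 + \frac{1}{75} \left(-299\right)}{-9666 + 4320} = 30832 + \frac{3726 - \frac{299}{75}}{-5346} = 30832 + \frac{279151}{75} \left(- \frac{1}{5346}\right) = 30832 - \frac{279151}{400950} = \frac{12361811249}{400950}$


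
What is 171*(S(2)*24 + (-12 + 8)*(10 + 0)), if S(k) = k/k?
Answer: -2736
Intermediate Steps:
S(k) = 1
171*(S(2)*24 + (-12 + 8)*(10 + 0)) = 171*(1*24 + (-12 + 8)*(10 + 0)) = 171*(24 - 4*10) = 171*(24 - 40) = 171*(-16) = -2736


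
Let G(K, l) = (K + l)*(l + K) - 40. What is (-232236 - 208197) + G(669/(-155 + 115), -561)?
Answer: -170730919/1600 ≈ -1.0671e+5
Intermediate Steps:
G(K, l) = -40 + (K + l)² (G(K, l) = (K + l)*(K + l) - 40 = (K + l)² - 40 = -40 + (K + l)²)
(-232236 - 208197) + G(669/(-155 + 115), -561) = (-232236 - 208197) + (-40 + (669/(-155 + 115) - 561)²) = -440433 + (-40 + (669/(-40) - 561)²) = -440433 + (-40 + (669*(-1/40) - 561)²) = -440433 + (-40 + (-669/40 - 561)²) = -440433 + (-40 + (-23109/40)²) = -440433 + (-40 + 534025881/1600) = -440433 + 533961881/1600 = -170730919/1600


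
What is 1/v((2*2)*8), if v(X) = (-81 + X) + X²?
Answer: 1/975 ≈ 0.0010256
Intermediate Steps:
v(X) = -81 + X + X²
1/v((2*2)*8) = 1/(-81 + (2*2)*8 + ((2*2)*8)²) = 1/(-81 + 4*8 + (4*8)²) = 1/(-81 + 32 + 32²) = 1/(-81 + 32 + 1024) = 1/975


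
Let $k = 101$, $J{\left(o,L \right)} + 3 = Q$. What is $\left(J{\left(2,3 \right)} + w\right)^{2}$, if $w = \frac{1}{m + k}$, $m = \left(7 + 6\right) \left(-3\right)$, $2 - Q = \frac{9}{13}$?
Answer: $\frac{1825201}{649636} \approx 2.8096$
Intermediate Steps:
$Q = \frac{17}{13}$ ($Q = 2 - \frac{9}{13} = \frac{17}{13} \approx 1.3077$)
$J{\left(o,L \right)} = - \frac{22}{13}$ ($J{\left(o,L \right)} = -3 + \frac{17}{13} = - \frac{22}{13}$)
$m = -39$ ($m = 13 \left(-3\right) = -39$)
$w = \frac{1}{62}$ ($w = \frac{1}{-39 + 101} = \frac{1}{62} \approx 0.016129$)
$\left(J{\left(2,3 \right)} + w\right)^{2} = \left(- \frac{22}{13} + \frac{1}{62}\right)^{2} = \left(- \frac{1351}{806}\right)^{2} = \frac{1825201}{649636}$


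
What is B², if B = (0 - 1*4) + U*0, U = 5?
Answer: 16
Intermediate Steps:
B = -4 (B = (0 - 1*4) + 5*0 = (0 - 4) + 0 = -4 + 0 = -4)
B² = (-4)² = 16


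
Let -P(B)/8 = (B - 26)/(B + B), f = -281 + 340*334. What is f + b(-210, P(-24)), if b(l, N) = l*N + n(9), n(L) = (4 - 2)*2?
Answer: 115033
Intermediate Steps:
n(L) = 4 (n(L) = 2*2 = 4)
f = 113279 (f = -281 + 113560 = 113279)
P(B) = -4*(-26 + B)/B (P(B) = -8*(B - 26)/(B + B) = -8*(-26 + B)/(2*B) = -8*(-26 + B)*1/(2*B) = -4*(-26 + B)/B)
b(l, N) = 4 + N*l (b(l, N) = l*N + 4 = N*l + 4 = 4 + N*l)
f + b(-210, P(-24)) = 113279 + (4 + (-4 + 104/(-24))*(-210)) = 113279 + (4 + (-4 + 104*(-1/24))*(-210)) = 113279 + (4 + (-4 - 13/3)*(-210)) = 113279 + (4 - 25/3*(-210)) = 113279 + (4 + 1750) = 113279 + 1754 = 115033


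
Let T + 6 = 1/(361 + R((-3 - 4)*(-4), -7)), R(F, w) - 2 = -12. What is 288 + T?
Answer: 98983/351 ≈ 282.00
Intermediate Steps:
R(F, w) = -10 (R(F, w) = 2 - 12 = -10)
T = -2105/351 (T = -6 + 1/(361 - 10) = -6 + 1/351 = -2105/351 ≈ -5.9972)
288 + T = 288 - 2105/351 = 98983/351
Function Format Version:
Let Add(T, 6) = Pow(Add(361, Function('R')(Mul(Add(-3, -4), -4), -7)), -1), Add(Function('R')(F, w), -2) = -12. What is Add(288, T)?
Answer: Rational(98983, 351) ≈ 282.00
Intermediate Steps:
Function('R')(F, w) = -10 (Function('R')(F, w) = Add(2, -12) = -10)
T = Rational(-2105, 351) (T = Add(-6, Pow(Add(361, -10), -1)) = Add(-6, Pow(351, -1)) = Add(-6, Rational(1, 351)) = Rational(-2105, 351) ≈ -5.9972)
Add(288, T) = Add(288, Rational(-2105, 351)) = Rational(98983, 351)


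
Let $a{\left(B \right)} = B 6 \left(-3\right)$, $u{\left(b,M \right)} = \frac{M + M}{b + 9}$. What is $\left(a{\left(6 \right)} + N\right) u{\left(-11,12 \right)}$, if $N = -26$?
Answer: $1608$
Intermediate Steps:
$u{\left(b,M \right)} = \frac{2 M}{9 + b}$
$a{\left(B \right)} = - 18 B$ ($a{\left(B \right)} = 6 B \left(-3\right) = - 18 B$)
$\left(a{\left(6 \right)} + N\right) u{\left(-11,12 \right)} = \left(\left(-18\right) 6 - 26\right) 2 \cdot 12 \frac{1}{9 - 11} = \left(-108 - 26\right) 2 \cdot 12 \frac{1}{-2} = - 134 \cdot 2 \cdot 12 \left(- \frac{1}{2}\right) = \left(-134\right) \left(-12\right) = 1608$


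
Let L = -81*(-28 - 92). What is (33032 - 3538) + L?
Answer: 39214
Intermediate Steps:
L = 9720 (L = -81*(-120) = 9720)
(33032 - 3538) + L = (33032 - 3538) + 9720 = 29494 + 9720 = 39214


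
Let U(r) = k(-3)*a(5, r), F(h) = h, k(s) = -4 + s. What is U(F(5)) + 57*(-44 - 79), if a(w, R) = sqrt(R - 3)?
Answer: -7011 - 7*sqrt(2) ≈ -7020.9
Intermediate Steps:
a(w, R) = sqrt(-3 + R)
U(r) = -7*sqrt(-3 + r) (U(r) = (-4 - 3)*sqrt(-3 + r) = -7*sqrt(-3 + r))
U(F(5)) + 57*(-44 - 79) = -7*sqrt(-3 + 5) + 57*(-44 - 79) = -7*sqrt(2) + 57*(-123) = -7*sqrt(2) - 7011 = -7011 - 7*sqrt(2)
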